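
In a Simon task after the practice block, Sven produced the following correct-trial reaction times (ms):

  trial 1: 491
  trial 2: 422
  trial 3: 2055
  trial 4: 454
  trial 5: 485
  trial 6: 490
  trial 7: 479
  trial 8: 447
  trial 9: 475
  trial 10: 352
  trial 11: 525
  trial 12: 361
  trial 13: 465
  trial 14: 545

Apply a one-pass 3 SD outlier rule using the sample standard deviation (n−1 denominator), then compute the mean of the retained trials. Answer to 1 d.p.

n = 14, ΣRT = 8046, M = 574.714
Σ(x−M)² = 2397454.86; s = √(2397454.86/13) = 429.441
Cutoffs: 574.714 ± 3·429.441 → [-713.6, 1863.0]
Outside: 2055 → excluded.
Retained (n=13): Σ = 5991, mean = 5991/13 = 460.846

460.8 ms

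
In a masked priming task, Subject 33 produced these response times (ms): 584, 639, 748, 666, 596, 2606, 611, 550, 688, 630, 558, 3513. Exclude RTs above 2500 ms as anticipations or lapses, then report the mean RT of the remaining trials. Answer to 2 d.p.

627.00 ms

Excluded: 2606, 3513
Retained (n=10): Σ = 6270
Mean = 6270/10 = 627.0000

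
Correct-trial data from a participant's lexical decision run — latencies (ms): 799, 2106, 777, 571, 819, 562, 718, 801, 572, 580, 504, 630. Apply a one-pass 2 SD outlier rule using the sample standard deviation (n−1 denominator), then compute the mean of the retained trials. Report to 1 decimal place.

n = 12, ΣRT = 9439, M = 786.583
Σ(x−M)² = 2037076.92; s = √(2037076.92/11) = 430.336
Cutoffs: 786.583 ± 2·430.336 → [-74.1, 1647.3]
Outside: 2106 → excluded.
Retained (n=11): Σ = 7333, mean = 7333/11 = 666.636

666.6 ms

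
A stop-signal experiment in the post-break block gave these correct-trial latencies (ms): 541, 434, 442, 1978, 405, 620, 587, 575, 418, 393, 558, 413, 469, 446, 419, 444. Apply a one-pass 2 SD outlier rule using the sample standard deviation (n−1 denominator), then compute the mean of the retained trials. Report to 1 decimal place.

n = 16, ΣRT = 9142, M = 571.375
Σ(x−M)² = 2191673.75; s = √(2191673.75/15) = 382.245
Cutoffs: 571.375 ± 2·382.245 → [-193.1, 1335.9]
Outside: 1978 → excluded.
Retained (n=15): Σ = 7164, mean = 7164/15 = 477.600

477.6 ms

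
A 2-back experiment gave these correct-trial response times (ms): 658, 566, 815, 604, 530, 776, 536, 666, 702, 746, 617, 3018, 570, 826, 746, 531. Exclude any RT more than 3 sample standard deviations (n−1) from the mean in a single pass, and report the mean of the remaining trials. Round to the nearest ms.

659 ms

n = 16, ΣRT = 12907, M = 806.688
Σ(x−M)² = 5368359.44; s = √(5368359.44/15) = 598.240
Cutoffs: 806.688 ± 3·598.240 → [-988.0, 2601.4]
Outside: 3018 → excluded.
Retained (n=15): Σ = 9889, mean = 9889/15 = 659.267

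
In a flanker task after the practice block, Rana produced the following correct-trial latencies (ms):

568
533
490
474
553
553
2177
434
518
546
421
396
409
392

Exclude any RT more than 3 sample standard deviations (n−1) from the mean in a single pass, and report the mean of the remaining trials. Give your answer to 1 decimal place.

483.6 ms

n = 14, ΣRT = 8464, M = 604.571
Σ(x−M)² = 2715141.43; s = √(2715141.43/13) = 457.009
Cutoffs: 604.571 ± 3·457.009 → [-766.5, 1975.6]
Outside: 2177 → excluded.
Retained (n=13): Σ = 6287, mean = 6287/13 = 483.615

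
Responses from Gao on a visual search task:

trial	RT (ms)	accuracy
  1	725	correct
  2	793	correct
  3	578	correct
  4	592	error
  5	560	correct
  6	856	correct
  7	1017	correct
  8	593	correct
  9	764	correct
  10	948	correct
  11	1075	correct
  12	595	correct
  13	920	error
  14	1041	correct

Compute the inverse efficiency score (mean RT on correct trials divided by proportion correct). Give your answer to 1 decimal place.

928.0 ms

Correct trials (n=12): 725, 793, 578, 560, 856, 1017, 593, 764, 948, 1075, 595, 1041
Mean correct RT = 9545/12 = 795.4167 ms
Proportion correct = 12/14
IES = 795.4167 / (12/14) = 927.986 ms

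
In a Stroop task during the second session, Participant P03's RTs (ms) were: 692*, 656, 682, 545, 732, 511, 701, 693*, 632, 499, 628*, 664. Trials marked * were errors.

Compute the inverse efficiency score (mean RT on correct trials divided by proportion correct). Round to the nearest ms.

Correct trials (n=9): 656, 682, 545, 732, 511, 701, 632, 499, 664
Mean correct RT = 5622/9 = 624.6667 ms
Proportion correct = 9/12
IES = 624.6667 / (9/12) = 832.889 ms

833 ms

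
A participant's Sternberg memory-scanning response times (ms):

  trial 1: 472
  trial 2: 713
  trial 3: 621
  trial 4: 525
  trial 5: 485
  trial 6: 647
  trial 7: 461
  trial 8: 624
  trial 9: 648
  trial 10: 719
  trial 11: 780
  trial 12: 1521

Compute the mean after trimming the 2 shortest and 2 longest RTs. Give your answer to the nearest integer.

623 ms

Sorted: 461, 472, 485, 525, 621, 624, 647, 648, 713, 719, 780, 1521
Drop lowest 2 (461, 472) and highest 2 (780, 1521)
Remaining (n=8): Σ = 4982, mean = 4982/8 = 622.750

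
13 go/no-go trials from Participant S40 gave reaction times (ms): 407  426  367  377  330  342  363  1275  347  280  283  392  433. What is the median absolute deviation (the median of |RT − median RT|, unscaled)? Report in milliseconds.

Sorted: 280, 283, 330, 342, 347, 363, 367, 377, 392, 407, 426, 433, 1275 → median = 367
|x − 367|: 40, 59, 0, 10, 37, 25, 4, 908, 20, 87, 84, 25, 66
Sorted deviations: 0, 4, 10, 20, 25, 25, 37, 40, 59, 66, 84, 87, 908 → MAD = 37

37 ms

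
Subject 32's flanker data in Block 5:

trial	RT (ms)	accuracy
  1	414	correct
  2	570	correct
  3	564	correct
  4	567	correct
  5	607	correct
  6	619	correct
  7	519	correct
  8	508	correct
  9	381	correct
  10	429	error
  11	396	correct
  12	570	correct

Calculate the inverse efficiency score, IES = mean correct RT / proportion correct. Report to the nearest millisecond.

567 ms

Correct trials (n=11): 414, 570, 564, 567, 607, 619, 519, 508, 381, 396, 570
Mean correct RT = 5715/11 = 519.5455 ms
Proportion correct = 11/12
IES = 519.5455 / (11/12) = 566.777 ms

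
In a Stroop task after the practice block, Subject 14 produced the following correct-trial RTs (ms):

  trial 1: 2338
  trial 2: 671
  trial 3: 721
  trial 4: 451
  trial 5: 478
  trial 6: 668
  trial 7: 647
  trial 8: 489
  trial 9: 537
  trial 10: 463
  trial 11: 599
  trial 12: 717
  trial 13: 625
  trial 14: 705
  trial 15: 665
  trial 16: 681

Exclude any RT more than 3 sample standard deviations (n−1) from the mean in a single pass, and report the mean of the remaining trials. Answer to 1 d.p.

n = 16, ΣRT = 11455, M = 715.938
Σ(x−M)² = 2940364.94; s = √(2940364.94/15) = 442.746
Cutoffs: 715.938 ± 3·442.746 → [-612.3, 2044.2]
Outside: 2338 → excluded.
Retained (n=15): Σ = 9117, mean = 9117/15 = 607.800

607.8 ms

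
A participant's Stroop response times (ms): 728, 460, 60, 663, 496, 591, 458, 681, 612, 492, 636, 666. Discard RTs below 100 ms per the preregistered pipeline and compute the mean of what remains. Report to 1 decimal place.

Excluded: 60
Retained (n=11): Σ = 6483
Mean = 6483/11 = 589.3636

589.4 ms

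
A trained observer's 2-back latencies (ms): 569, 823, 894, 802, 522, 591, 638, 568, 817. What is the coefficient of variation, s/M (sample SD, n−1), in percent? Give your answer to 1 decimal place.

20.3%

n = 9, Σ = 6224, M = 691.5556
Σ(x−M)² = 158210.222; s = √(158210.222/8) = 140.6282
CV = 140.6282 / 691.5556 = 0.20335 = 20.335%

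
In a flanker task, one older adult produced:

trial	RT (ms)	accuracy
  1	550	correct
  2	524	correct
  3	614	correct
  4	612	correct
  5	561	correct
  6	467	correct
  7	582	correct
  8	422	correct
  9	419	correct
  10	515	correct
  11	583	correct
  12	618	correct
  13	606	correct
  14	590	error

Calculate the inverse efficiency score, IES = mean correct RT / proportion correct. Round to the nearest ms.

Correct trials (n=13): 550, 524, 614, 612, 561, 467, 582, 422, 419, 515, 583, 618, 606
Mean correct RT = 7073/13 = 544.0769 ms
Proportion correct = 13/14
IES = 544.0769 / (13/14) = 585.929 ms

586 ms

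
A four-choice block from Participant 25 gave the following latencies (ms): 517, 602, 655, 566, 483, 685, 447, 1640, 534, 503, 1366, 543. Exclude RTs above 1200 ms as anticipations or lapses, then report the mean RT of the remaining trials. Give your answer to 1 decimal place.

Excluded: 1366, 1640
Retained (n=10): Σ = 5535
Mean = 5535/10 = 553.5000

553.5 ms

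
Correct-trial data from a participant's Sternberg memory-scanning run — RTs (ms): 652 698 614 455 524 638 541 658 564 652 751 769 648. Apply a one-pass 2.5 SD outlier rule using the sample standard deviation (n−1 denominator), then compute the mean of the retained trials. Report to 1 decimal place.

n = 13, ΣRT = 8164, M = 628.000
Σ(x−M)² = 95068.00; s = √(95068.00/12) = 89.007
Cutoffs: 628.000 ± 2.5·89.007 → [405.5, 850.5]
No RTs fall outside the cutoffs; all 13 retained. Mean = 8164/13 = 628.000

628.0 ms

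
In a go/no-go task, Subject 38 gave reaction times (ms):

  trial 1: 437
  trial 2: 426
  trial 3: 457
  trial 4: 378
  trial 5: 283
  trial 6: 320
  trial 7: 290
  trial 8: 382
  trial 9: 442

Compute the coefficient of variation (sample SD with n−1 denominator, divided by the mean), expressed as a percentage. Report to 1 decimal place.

17.7%

n = 9, Σ = 3415, M = 379.4444
Σ(x−M)² = 36252.222; s = √(36252.222/8) = 67.3166
CV = 67.3166 / 379.4444 = 0.17741 = 17.741%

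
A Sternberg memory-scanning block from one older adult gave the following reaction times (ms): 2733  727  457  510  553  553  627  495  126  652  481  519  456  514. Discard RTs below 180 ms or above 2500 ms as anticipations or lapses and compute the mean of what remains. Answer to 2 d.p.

545.33 ms

Excluded: 126, 2733
Retained (n=12): Σ = 6544
Mean = 6544/12 = 545.3333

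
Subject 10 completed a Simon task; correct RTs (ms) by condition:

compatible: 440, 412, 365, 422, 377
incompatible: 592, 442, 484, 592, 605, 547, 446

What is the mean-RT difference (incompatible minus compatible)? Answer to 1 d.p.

M(compatible) = 2016/5 = 403.200
M(incompatible) = 3708/7 = 529.714
Difference = 529.714 − 403.200 = 126.514 ms

126.5 ms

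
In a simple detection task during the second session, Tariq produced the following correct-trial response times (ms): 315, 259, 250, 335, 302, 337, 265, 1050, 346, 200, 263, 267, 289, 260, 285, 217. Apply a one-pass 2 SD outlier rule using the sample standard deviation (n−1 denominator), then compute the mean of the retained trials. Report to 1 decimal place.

279.3 ms

n = 16, ΣRT = 5240, M = 327.500
Σ(x−M)² = 582038.00; s = √(582038.00/15) = 196.984
Cutoffs: 327.500 ± 2·196.984 → [-66.5, 721.5]
Outside: 1050 → excluded.
Retained (n=15): Σ = 4190, mean = 4190/15 = 279.333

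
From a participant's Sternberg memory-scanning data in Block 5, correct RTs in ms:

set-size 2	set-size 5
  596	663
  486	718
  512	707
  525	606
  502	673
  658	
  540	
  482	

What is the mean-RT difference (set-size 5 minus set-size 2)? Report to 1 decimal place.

135.8 ms

M(set-size 2) = 4301/8 = 537.625
M(set-size 5) = 3367/5 = 673.400
Difference = 673.400 − 537.625 = 135.775 ms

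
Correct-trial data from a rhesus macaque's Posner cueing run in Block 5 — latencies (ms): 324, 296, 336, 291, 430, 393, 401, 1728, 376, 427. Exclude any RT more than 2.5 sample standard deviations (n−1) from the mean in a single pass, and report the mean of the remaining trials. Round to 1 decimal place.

363.8 ms

n = 10, ΣRT = 5002, M = 500.200
Σ(x−M)² = 1698007.60; s = √(1698007.60/9) = 434.359
Cutoffs: 500.200 ± 2.5·434.359 → [-585.7, 1586.1]
Outside: 1728 → excluded.
Retained (n=9): Σ = 3274, mean = 3274/9 = 363.778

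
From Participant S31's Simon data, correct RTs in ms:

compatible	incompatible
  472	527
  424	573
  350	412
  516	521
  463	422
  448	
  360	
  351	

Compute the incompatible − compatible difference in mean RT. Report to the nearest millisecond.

M(compatible) = 3384/8 = 423.000
M(incompatible) = 2455/5 = 491.000
Difference = 491.000 − 423.000 = 68.000 ms

68 ms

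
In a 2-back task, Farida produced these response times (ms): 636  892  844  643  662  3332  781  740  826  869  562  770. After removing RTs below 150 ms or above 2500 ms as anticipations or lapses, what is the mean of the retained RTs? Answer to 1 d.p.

747.7 ms

Excluded: 3332
Retained (n=11): Σ = 8225
Mean = 8225/11 = 747.7273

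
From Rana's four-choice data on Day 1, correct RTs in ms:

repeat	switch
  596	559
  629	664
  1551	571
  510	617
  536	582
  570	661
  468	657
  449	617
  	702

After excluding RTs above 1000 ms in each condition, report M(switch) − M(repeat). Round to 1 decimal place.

repeat: exclude 1551
M(repeat) = 3758/7 = 536.857
M(switch) = 5630/9 = 625.556
Difference = 625.556 − 536.857 = 88.698 ms

88.7 ms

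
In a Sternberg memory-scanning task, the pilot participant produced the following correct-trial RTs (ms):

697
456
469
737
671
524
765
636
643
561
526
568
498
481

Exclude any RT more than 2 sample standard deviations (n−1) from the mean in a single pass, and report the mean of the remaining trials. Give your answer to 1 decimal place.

n = 14, ΣRT = 8232, M = 588.000
Σ(x−M)² = 137832.00; s = √(137832.00/13) = 102.968
Cutoffs: 588.000 ± 2·102.968 → [382.1, 793.9]
No RTs fall outside the cutoffs; all 14 retained. Mean = 8232/14 = 588.000

588.0 ms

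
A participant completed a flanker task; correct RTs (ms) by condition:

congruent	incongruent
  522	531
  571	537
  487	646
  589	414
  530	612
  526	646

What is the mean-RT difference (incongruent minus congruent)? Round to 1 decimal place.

26.8 ms

M(congruent) = 3225/6 = 537.500
M(incongruent) = 3386/6 = 564.333
Difference = 564.333 − 537.500 = 26.833 ms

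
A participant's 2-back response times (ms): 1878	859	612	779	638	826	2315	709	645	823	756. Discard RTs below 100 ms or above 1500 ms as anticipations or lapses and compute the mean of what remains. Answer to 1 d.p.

738.6 ms

Excluded: 1878, 2315
Retained (n=9): Σ = 6647
Mean = 6647/9 = 738.5556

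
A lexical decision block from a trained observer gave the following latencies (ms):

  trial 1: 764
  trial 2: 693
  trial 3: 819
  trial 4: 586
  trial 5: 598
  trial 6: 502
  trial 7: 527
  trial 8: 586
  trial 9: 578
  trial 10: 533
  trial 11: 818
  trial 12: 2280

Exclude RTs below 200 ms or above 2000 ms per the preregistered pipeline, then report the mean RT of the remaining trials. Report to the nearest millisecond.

637 ms

Excluded: 2280
Retained (n=11): Σ = 7004
Mean = 7004/11 = 636.7273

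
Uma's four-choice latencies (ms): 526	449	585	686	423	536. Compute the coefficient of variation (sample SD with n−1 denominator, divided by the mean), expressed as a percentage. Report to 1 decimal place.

n = 6, Σ = 3205, M = 534.1667
Σ(x−M)² = 45318.833; s = √(45318.833/5) = 95.2038
CV = 95.2038 / 534.1667 = 0.17823 = 17.823%

17.8%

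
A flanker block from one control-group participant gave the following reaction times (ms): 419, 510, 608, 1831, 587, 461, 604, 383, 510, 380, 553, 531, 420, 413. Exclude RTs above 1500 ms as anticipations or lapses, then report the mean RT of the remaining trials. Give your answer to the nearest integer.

491 ms

Excluded: 1831
Retained (n=13): Σ = 6379
Mean = 6379/13 = 490.6923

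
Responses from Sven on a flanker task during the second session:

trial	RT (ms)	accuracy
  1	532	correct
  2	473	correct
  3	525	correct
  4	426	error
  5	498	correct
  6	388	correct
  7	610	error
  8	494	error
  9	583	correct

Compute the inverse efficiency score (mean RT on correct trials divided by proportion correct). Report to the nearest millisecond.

Correct trials (n=6): 532, 473, 525, 498, 388, 583
Mean correct RT = 2999/6 = 499.8333 ms
Proportion correct = 6/9
IES = 499.8333 / (6/9) = 749.750 ms

750 ms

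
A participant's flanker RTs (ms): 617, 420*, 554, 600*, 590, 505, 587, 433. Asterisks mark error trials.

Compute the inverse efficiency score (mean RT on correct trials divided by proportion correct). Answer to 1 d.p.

Correct trials (n=6): 617, 554, 590, 505, 587, 433
Mean correct RT = 3286/6 = 547.6667 ms
Proportion correct = 6/8
IES = 547.6667 / (6/8) = 730.222 ms

730.2 ms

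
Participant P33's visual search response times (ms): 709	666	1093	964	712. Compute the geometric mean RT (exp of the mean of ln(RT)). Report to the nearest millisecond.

813 ms

ln(RT): 6.5639, 6.5013, 6.9967, 6.8711, 6.5681
Mean ln(RT) = 33.5010/5 = 6.70020
Geometric mean = exp(6.70020) = 812.57 ms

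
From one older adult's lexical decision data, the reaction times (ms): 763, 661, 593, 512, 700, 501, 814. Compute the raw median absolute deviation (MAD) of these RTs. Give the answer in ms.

102 ms

Sorted: 501, 512, 593, 661, 700, 763, 814 → median = 661
|x − 661|: 102, 0, 68, 149, 39, 160, 153
Sorted deviations: 0, 39, 68, 102, 149, 153, 160 → MAD = 102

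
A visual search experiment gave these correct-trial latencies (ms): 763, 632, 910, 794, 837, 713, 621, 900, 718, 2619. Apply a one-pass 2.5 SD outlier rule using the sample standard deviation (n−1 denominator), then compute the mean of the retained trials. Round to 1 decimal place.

765.3 ms

n = 10, ΣRT = 9507, M = 950.700
Σ(x−M)² = 3181088.10; s = √(3181088.10/9) = 594.520
Cutoffs: 950.700 ± 2.5·594.520 → [-535.6, 2437.0]
Outside: 2619 → excluded.
Retained (n=9): Σ = 6888, mean = 6888/9 = 765.333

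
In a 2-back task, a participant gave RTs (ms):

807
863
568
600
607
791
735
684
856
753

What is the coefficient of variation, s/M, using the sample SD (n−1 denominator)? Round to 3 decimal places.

n = 10, Σ = 7264, M = 726.4000
Σ(x−M)² = 104028.400; s = √(104028.400/9) = 107.5114
CV = 107.5114 / 726.4000 = 0.14801

0.148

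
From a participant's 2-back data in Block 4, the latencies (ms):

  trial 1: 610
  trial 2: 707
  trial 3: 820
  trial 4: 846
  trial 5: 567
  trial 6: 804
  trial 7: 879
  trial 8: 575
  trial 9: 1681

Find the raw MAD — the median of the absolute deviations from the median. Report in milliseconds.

97 ms

Sorted: 567, 575, 610, 707, 804, 820, 846, 879, 1681 → median = 804
|x − 804|: 194, 97, 16, 42, 237, 0, 75, 229, 877
Sorted deviations: 0, 16, 42, 75, 97, 194, 229, 237, 877 → MAD = 97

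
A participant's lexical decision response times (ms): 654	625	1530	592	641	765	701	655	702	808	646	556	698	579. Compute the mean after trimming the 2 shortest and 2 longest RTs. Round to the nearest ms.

668 ms

Sorted: 556, 579, 592, 625, 641, 646, 654, 655, 698, 701, 702, 765, 808, 1530
Drop lowest 2 (556, 579) and highest 2 (808, 1530)
Remaining (n=10): Σ = 6679, mean = 6679/10 = 667.900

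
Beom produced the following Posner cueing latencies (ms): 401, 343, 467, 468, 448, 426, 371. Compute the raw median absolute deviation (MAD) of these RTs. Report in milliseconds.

41 ms

Sorted: 343, 371, 401, 426, 448, 467, 468 → median = 426
|x − 426|: 25, 83, 41, 42, 22, 0, 55
Sorted deviations: 0, 22, 25, 41, 42, 55, 83 → MAD = 41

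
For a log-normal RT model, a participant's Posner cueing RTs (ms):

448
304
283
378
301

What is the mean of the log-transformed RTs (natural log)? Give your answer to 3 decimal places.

5.822

ln(RT): 6.1048, 5.7170, 5.6454, 5.9349, 5.7071
Σ ln(RT) = 29.1093
Mean = 29.1093/5 = 5.82185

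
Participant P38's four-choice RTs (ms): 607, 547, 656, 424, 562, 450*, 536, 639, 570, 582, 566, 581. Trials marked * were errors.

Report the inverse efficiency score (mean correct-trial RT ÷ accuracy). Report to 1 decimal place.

Correct trials (n=11): 607, 547, 656, 424, 562, 536, 639, 570, 582, 566, 581
Mean correct RT = 6270/11 = 570.0000 ms
Proportion correct = 11/12
IES = 570.0000 / (11/12) = 621.818 ms

621.8 ms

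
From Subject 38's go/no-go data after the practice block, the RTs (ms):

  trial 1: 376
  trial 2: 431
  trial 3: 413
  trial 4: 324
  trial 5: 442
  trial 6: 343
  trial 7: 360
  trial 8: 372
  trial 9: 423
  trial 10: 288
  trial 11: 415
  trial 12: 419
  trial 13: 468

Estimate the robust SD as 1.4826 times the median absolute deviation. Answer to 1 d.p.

54.9 ms

Sorted: 288, 324, 343, 360, 372, 376, 413, 415, 419, 423, 431, 442, 468 → median = 413
|x − 413| sorted: 0, 2, 6, 10, 18, 29, 37, 41, 53, 55, 70, 89, 125 → MAD = 37
Robust SD ≈ 1.4826 × 37 = 54.856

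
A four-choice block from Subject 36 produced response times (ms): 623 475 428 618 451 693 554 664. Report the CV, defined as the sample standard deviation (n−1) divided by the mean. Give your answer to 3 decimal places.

n = 8, Σ = 4506, M = 563.2500
Σ(x−M)² = 72319.500; s = √(72319.500/7) = 101.6433
CV = 101.6433 / 563.2500 = 0.18046

0.180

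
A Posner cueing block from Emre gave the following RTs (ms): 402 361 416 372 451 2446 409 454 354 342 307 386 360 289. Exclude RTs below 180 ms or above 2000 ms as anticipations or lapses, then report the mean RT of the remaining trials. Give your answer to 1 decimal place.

377.2 ms

Excluded: 2446
Retained (n=13): Σ = 4903
Mean = 4903/13 = 377.1538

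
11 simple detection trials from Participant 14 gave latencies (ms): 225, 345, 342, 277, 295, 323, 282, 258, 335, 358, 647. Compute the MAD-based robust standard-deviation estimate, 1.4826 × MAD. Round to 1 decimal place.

51.9 ms

Sorted: 225, 258, 277, 282, 295, 323, 335, 342, 345, 358, 647 → median = 323
|x − 323| sorted: 0, 12, 19, 22, 28, 35, 41, 46, 65, 98, 324 → MAD = 35
Robust SD ≈ 1.4826 × 35 = 51.891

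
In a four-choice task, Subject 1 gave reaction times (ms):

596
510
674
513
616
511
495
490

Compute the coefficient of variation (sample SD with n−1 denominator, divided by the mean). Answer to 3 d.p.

n = 8, Σ = 4405, M = 550.6250
Σ(x−M)² = 32959.875; s = √(32959.875/7) = 68.6189
CV = 68.6189 / 550.6250 = 0.12462

0.125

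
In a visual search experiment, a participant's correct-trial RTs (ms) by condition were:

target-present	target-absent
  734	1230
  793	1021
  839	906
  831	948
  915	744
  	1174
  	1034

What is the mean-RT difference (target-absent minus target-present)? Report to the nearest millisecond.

186 ms

M(target-present) = 4112/5 = 822.400
M(target-absent) = 7057/7 = 1008.143
Difference = 1008.143 − 822.400 = 185.743 ms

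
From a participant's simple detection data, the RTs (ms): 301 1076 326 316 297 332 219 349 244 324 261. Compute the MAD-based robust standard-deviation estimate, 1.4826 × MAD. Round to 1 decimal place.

Sorted: 219, 244, 261, 297, 301, 316, 324, 326, 332, 349, 1076 → median = 316
|x − 316| sorted: 0, 8, 10, 15, 16, 19, 33, 55, 72, 97, 760 → MAD = 19
Robust SD ≈ 1.4826 × 19 = 28.169

28.2 ms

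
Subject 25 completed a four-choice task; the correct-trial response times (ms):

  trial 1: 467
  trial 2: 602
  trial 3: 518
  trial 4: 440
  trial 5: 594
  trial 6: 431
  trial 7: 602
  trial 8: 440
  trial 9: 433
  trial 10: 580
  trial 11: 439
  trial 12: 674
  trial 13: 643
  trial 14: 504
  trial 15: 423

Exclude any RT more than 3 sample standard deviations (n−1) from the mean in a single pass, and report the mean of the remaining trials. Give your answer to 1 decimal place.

n = 15, ΣRT = 7790, M = 519.333
Σ(x−M)² = 108691.33; s = √(108691.33/14) = 88.112
Cutoffs: 519.333 ± 3·88.112 → [255.0, 783.7]
No RTs fall outside the cutoffs; all 15 retained. Mean = 7790/15 = 519.333

519.3 ms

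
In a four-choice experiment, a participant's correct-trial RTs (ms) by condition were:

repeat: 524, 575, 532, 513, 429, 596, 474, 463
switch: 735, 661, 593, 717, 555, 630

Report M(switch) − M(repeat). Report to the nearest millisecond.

135 ms

M(repeat) = 4106/8 = 513.250
M(switch) = 3891/6 = 648.500
Difference = 648.500 − 513.250 = 135.250 ms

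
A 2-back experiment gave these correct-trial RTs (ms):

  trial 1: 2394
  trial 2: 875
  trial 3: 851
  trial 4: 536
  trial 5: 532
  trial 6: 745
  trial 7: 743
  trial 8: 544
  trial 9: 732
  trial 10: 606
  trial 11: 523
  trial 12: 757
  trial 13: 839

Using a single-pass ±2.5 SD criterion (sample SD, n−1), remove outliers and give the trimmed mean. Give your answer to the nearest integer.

690 ms

n = 13, ΣRT = 10677, M = 821.308
Σ(x−M)² = 2878848.77; s = √(2878848.77/12) = 489.800
Cutoffs: 821.308 ± 2.5·489.800 → [-403.2, 2045.8]
Outside: 2394 → excluded.
Retained (n=12): Σ = 8283, mean = 8283/12 = 690.250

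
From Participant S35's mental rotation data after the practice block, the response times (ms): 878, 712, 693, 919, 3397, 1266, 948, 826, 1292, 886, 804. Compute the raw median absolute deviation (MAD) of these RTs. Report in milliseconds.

82 ms

Sorted: 693, 712, 804, 826, 878, 886, 919, 948, 1266, 1292, 3397 → median = 886
|x − 886|: 8, 174, 193, 33, 2511, 380, 62, 60, 406, 0, 82
Sorted deviations: 0, 8, 33, 60, 62, 82, 174, 193, 380, 406, 2511 → MAD = 82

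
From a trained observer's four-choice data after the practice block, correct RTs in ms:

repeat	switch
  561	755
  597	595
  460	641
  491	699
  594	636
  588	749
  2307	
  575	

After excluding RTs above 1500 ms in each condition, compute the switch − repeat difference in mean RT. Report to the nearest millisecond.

127 ms

repeat: exclude 2307
M(repeat) = 3866/7 = 552.286
M(switch) = 4075/6 = 679.167
Difference = 679.167 − 552.286 = 126.881 ms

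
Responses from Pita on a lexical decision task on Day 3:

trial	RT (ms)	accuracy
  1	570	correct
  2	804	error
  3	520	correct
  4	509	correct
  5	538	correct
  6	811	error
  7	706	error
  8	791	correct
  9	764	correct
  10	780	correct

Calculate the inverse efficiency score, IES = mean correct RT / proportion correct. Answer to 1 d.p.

Correct trials (n=7): 570, 520, 509, 538, 791, 764, 780
Mean correct RT = 4472/7 = 638.8571 ms
Proportion correct = 7/10
IES = 638.8571 / (7/10) = 912.653 ms

912.7 ms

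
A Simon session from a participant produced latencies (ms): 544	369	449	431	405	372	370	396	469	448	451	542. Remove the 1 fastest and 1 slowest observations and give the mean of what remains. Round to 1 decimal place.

433.3 ms

Sorted: 369, 370, 372, 396, 405, 431, 448, 449, 451, 469, 542, 544
Drop lowest 1 (369) and highest 1 (544)
Remaining (n=10): Σ = 4333, mean = 4333/10 = 433.300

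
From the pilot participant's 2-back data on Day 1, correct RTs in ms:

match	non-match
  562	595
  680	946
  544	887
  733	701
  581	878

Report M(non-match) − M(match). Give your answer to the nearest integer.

M(match) = 3100/5 = 620.000
M(non-match) = 4007/5 = 801.400
Difference = 801.400 − 620.000 = 181.400 ms

181 ms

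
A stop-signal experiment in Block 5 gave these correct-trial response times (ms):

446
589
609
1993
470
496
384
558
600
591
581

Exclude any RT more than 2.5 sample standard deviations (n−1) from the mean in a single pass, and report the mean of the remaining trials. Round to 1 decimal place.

n = 11, ΣRT = 7317, M = 665.182
Σ(x−M)² = 1994209.64; s = √(1994209.64/10) = 446.566
Cutoffs: 665.182 ± 2.5·446.566 → [-451.2, 1781.6]
Outside: 1993 → excluded.
Retained (n=10): Σ = 5324, mean = 5324/10 = 532.400

532.4 ms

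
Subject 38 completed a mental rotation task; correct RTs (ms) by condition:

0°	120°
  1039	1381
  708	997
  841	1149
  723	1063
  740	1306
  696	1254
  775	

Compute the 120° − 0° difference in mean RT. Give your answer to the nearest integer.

M(0°) = 5522/7 = 788.857
M(120°) = 7150/6 = 1191.667
Difference = 1191.667 − 788.857 = 402.810 ms

403 ms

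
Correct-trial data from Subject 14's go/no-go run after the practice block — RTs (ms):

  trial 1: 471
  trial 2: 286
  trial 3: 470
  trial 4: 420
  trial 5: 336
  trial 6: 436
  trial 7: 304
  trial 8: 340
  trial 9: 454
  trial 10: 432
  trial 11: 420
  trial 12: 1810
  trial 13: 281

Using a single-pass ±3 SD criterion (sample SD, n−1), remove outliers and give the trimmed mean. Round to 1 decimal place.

387.5 ms

n = 13, ΣRT = 6460, M = 496.923
Σ(x−M)² = 1926022.92; s = √(1926022.92/12) = 400.627
Cutoffs: 496.923 ± 3·400.627 → [-705.0, 1698.8]
Outside: 1810 → excluded.
Retained (n=12): Σ = 4650, mean = 4650/12 = 387.500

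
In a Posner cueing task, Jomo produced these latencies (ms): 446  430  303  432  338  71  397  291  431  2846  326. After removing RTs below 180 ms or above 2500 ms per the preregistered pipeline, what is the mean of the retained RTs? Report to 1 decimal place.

Excluded: 71, 2846
Retained (n=9): Σ = 3394
Mean = 3394/9 = 377.1111

377.1 ms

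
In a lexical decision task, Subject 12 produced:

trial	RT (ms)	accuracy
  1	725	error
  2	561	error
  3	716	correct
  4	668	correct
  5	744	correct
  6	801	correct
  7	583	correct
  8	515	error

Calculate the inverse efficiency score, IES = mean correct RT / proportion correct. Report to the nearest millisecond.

1124 ms

Correct trials (n=5): 716, 668, 744, 801, 583
Mean correct RT = 3512/5 = 702.4000 ms
Proportion correct = 5/8
IES = 702.4000 / (5/8) = 1123.840 ms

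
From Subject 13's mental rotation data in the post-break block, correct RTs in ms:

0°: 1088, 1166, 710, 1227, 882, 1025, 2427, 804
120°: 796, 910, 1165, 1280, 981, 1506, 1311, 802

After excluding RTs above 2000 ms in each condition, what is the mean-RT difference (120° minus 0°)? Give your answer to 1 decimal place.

107.9 ms

0°: exclude 2427
M(0°) = 6902/7 = 986.000
M(120°) = 8751/8 = 1093.875
Difference = 1093.875 − 986.000 = 107.875 ms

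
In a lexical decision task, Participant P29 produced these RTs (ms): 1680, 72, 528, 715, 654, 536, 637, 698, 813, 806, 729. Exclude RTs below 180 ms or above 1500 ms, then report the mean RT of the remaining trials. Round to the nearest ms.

680 ms

Excluded: 72, 1680
Retained (n=9): Σ = 6116
Mean = 6116/9 = 679.5556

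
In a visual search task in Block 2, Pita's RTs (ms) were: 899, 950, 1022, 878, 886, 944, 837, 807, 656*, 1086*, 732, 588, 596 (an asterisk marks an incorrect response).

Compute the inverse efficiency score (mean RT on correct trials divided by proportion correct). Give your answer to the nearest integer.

Correct trials (n=11): 899, 950, 1022, 878, 886, 944, 837, 807, 732, 588, 596
Mean correct RT = 9139/11 = 830.8182 ms
Proportion correct = 11/13
IES = 830.8182 / (11/13) = 981.876 ms

982 ms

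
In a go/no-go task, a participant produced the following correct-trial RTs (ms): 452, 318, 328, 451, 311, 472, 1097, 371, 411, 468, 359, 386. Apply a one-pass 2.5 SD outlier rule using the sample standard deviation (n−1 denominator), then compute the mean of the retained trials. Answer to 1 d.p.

n = 12, ΣRT = 5424, M = 452.000
Σ(x−M)² = 491142.00; s = √(491142.00/11) = 211.304
Cutoffs: 452.000 ± 2.5·211.304 → [-76.3, 980.3]
Outside: 1097 → excluded.
Retained (n=11): Σ = 4327, mean = 4327/11 = 393.364

393.4 ms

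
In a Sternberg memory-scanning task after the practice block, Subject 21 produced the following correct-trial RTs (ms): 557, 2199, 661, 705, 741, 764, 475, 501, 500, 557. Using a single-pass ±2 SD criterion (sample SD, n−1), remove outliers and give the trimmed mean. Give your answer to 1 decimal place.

606.8 ms

n = 10, ΣRT = 7660, M = 766.000
Σ(x−M)² = 2381888.00; s = √(2381888.00/9) = 514.446
Cutoffs: 766.000 ± 2·514.446 → [-262.9, 1794.9]
Outside: 2199 → excluded.
Retained (n=9): Σ = 5461, mean = 5461/9 = 606.778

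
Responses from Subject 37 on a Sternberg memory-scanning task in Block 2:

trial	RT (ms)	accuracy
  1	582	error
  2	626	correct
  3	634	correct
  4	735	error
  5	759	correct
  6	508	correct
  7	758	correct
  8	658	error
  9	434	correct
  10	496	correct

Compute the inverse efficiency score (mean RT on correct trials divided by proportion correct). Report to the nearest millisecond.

860 ms

Correct trials (n=7): 626, 634, 759, 508, 758, 434, 496
Mean correct RT = 4215/7 = 602.1429 ms
Proportion correct = 7/10
IES = 602.1429 / (7/10) = 860.204 ms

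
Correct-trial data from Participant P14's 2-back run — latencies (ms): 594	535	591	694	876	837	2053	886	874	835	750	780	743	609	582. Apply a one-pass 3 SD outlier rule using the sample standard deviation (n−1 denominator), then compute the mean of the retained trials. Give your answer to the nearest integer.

728 ms

n = 15, ΣRT = 12239, M = 815.933
Σ(x−M)² = 1845174.93; s = √(1845174.93/14) = 363.040
Cutoffs: 815.933 ± 3·363.040 → [-273.2, 1905.1]
Outside: 2053 → excluded.
Retained (n=14): Σ = 10186, mean = 10186/14 = 727.571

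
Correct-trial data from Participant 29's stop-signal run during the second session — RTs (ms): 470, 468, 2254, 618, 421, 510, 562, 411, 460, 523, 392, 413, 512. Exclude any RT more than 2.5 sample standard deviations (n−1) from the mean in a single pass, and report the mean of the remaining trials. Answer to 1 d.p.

480.0 ms

n = 13, ΣRT = 8014, M = 616.462
Σ(x−M)² = 2955653.23; s = √(2955653.23/12) = 496.291
Cutoffs: 616.462 ± 2.5·496.291 → [-624.3, 1857.2]
Outside: 2254 → excluded.
Retained (n=12): Σ = 5760, mean = 5760/12 = 480.000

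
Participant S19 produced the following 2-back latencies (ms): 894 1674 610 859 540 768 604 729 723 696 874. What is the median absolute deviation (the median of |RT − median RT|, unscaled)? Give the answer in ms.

Sorted: 540, 604, 610, 696, 723, 729, 768, 859, 874, 894, 1674 → median = 729
|x − 729|: 165, 945, 119, 130, 189, 39, 125, 0, 6, 33, 145
Sorted deviations: 0, 6, 33, 39, 119, 125, 130, 145, 165, 189, 945 → MAD = 125

125 ms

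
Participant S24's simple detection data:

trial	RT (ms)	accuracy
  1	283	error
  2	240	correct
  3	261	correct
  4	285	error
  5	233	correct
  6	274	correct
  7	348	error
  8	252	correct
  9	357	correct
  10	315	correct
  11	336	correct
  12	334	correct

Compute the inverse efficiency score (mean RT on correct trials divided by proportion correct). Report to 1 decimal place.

385.5 ms

Correct trials (n=9): 240, 261, 233, 274, 252, 357, 315, 336, 334
Mean correct RT = 2602/9 = 289.1111 ms
Proportion correct = 9/12
IES = 289.1111 / (9/12) = 385.481 ms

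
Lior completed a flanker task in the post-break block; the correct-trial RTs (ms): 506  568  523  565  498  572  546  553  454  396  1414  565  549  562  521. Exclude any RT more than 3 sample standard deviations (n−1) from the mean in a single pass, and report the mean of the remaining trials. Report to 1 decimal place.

527.0 ms

n = 15, ΣRT = 8792, M = 586.133
Σ(x−M)² = 767481.73; s = √(767481.73/14) = 234.137
Cutoffs: 586.133 ± 3·234.137 → [-116.3, 1288.5]
Outside: 1414 → excluded.
Retained (n=14): Σ = 7378, mean = 7378/14 = 527.000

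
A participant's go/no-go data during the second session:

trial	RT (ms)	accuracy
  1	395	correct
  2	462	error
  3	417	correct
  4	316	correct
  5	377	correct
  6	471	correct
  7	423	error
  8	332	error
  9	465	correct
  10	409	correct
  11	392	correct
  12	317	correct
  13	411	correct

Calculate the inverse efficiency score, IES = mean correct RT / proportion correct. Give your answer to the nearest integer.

Correct trials (n=10): 395, 417, 316, 377, 471, 465, 409, 392, 317, 411
Mean correct RT = 3970/10 = 397.0000 ms
Proportion correct = 10/13
IES = 397.0000 / (10/13) = 516.100 ms

516 ms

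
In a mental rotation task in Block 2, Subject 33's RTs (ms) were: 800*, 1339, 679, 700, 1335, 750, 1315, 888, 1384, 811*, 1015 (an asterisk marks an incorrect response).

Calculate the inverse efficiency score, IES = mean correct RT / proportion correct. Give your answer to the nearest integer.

Correct trials (n=9): 1339, 679, 700, 1335, 750, 1315, 888, 1384, 1015
Mean correct RT = 9405/9 = 1045.0000 ms
Proportion correct = 9/11
IES = 1045.0000 / (9/11) = 1277.222 ms

1277 ms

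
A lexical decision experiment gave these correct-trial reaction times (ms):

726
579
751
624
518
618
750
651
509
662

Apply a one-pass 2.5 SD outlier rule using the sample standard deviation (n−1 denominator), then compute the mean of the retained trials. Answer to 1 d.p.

n = 10, ΣRT = 6388, M = 638.800
Σ(x−M)² = 68913.60; s = √(68913.60/9) = 87.505
Cutoffs: 638.800 ± 2.5·87.505 → [420.0, 857.6]
No RTs fall outside the cutoffs; all 10 retained. Mean = 6388/10 = 638.800

638.8 ms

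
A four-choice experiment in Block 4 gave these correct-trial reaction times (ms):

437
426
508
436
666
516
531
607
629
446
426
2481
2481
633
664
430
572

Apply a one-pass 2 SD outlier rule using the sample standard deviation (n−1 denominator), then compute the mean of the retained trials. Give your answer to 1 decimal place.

n = 17, ΣRT = 12889, M = 758.176
Σ(x−M)² = 6849114.47; s = √(6849114.47/16) = 654.270
Cutoffs: 758.176 ± 2·654.270 → [-550.4, 2066.7]
Outside: 2481, 2481 → excluded.
Retained (n=15): Σ = 7927, mean = 7927/15 = 528.467

528.5 ms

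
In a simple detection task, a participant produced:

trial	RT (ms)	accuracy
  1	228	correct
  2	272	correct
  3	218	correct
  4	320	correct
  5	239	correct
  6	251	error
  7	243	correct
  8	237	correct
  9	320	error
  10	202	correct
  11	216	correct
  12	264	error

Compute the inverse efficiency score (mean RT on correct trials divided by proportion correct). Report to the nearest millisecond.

322 ms

Correct trials (n=9): 228, 272, 218, 320, 239, 243, 237, 202, 216
Mean correct RT = 2175/9 = 241.6667 ms
Proportion correct = 9/12
IES = 241.6667 / (9/12) = 322.222 ms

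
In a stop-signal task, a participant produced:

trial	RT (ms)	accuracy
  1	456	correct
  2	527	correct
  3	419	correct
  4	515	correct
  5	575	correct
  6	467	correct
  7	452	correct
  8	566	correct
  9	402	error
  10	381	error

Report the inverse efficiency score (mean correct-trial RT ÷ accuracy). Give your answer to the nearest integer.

Correct trials (n=8): 456, 527, 419, 515, 575, 467, 452, 566
Mean correct RT = 3977/8 = 497.1250 ms
Proportion correct = 8/10
IES = 497.1250 / (8/10) = 621.406 ms

621 ms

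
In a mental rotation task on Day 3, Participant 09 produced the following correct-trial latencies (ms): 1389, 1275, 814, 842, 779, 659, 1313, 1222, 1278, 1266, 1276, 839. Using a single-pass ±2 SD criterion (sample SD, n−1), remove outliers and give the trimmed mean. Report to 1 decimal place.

n = 12, ΣRT = 12952, M = 1079.333
Σ(x−M)² = 773492.67; s = √(773492.67/11) = 265.174
Cutoffs: 1079.333 ± 2·265.174 → [549.0, 1609.7]
No RTs fall outside the cutoffs; all 12 retained. Mean = 12952/12 = 1079.333

1079.3 ms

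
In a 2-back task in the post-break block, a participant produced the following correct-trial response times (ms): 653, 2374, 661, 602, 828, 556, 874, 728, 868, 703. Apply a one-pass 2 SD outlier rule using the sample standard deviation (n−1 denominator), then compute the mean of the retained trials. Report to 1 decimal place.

n = 10, ΣRT = 8847, M = 884.700
Σ(x−M)² = 2570882.10; s = √(2570882.10/9) = 534.466
Cutoffs: 884.700 ± 2·534.466 → [-184.2, 1953.6]
Outside: 2374 → excluded.
Retained (n=9): Σ = 6473, mean = 6473/9 = 719.222

719.2 ms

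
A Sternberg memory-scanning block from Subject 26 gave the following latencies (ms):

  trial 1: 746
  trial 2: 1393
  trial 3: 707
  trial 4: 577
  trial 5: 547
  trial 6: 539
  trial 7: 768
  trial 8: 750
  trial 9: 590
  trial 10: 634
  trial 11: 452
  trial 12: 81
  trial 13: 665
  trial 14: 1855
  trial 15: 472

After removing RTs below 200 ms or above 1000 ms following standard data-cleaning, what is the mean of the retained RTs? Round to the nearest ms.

621 ms

Excluded: 81, 1393, 1855
Retained (n=12): Σ = 7447
Mean = 7447/12 = 620.5833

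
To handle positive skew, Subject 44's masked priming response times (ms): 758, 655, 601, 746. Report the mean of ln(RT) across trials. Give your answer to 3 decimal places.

ln(RT): 6.6307, 6.4846, 6.3986, 6.6147
Σ ln(RT) = 26.1286
Mean = 26.1286/4 = 6.53216

6.532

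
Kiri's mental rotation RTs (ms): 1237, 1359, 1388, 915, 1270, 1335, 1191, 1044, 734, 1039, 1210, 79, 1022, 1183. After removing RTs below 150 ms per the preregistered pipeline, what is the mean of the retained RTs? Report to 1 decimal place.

1148.2 ms

Excluded: 79
Retained (n=13): Σ = 14927
Mean = 14927/13 = 1148.2308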